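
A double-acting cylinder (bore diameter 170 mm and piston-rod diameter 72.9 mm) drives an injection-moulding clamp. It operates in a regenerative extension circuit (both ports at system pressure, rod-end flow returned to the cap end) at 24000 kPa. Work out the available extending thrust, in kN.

F ≈ 100 kN

With equal pressure on both faces, forces on the annular region cancel; the net push is pressure × rod cross-section.
Rod cross-section A_rod = π/4 × (72.9 mm)² = 4174 mm^2
F = P × A_rod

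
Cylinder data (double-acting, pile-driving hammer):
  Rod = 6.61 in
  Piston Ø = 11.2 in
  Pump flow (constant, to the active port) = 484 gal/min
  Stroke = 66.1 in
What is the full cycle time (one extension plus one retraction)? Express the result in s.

t ≈ 5.77 s

Cap-side area A_cap = π/4 × (11.2 in)² = 98.52 in^2
Rod-side annular area A_ann = π/4 × (11.2² − 6.61²) = 64.20 in^2
t_ext = A_cap·L/Q = 3.495 s
t_ret = A_ann·L/Q = 2.278 s
t_cycle = t_ext + t_ret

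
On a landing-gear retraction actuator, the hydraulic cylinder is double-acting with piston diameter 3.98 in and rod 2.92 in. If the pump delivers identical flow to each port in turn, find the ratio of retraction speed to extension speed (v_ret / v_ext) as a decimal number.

v_ret/v_ext ≈ 2.17

Cap-side area A_cap = π/4 × (3.98 in)² = 12.44 in^2
Rod-side annular area A_ann = π/4 × (3.98² − 2.92²) = 5.744 in^2
For equal Q, v ∝ 1/A, so v_ret/v_ext = A_cap/A_ann.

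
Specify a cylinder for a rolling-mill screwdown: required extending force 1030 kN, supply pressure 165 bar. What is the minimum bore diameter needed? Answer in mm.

D ≈ 282 mm

Extension force acts on the full piston face: F = P × (π/4)D².
D = √(4F / (πP)) = √(4 × 1030 kN / (π × 165 bar))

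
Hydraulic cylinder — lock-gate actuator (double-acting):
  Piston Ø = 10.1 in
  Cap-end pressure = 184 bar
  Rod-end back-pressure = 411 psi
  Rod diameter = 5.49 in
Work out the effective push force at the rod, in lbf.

Cap-side area A_cap = π/4 × (10.1 in)² = 80.12 in^2
Rod-side annular area A_ann = π/4 × (10.1² − 5.49²) = 56.45 in^2
Net thrust = P_cap·A_cap − P_rod·A_ann = 2.138e5 lbf − 23200 lbf

F ≈ 1.91e5 lbf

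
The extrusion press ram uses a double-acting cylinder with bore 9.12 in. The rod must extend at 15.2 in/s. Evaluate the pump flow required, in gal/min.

Cap-side area A_cap = π/4 × (9.12 in)² = 65.33 in^2
Q = A × v

Q ≈ 258 gal/min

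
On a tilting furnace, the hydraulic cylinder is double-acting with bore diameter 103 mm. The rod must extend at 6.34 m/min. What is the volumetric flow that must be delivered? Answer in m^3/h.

Q ≈ 3.17 m^3/h

Cap-side area A_cap = π/4 × (103 mm)² = 8332 mm^2
Q = A × v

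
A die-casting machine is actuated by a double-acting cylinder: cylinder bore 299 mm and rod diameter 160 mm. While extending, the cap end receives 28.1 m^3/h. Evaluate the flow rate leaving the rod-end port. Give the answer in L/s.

Q_out ≈ 5.57 L/s

Cap-side area A_cap = π/4 × (299 mm)² = 70220 mm^2
Rod-side annular area A_ann = π/4 × (299² − 160²) = 50110 mm^2
Piston speed v = Q_in/A_cap; rod-end outflow Q_out = v × A_ann = Q_in × A_ann/A_cap.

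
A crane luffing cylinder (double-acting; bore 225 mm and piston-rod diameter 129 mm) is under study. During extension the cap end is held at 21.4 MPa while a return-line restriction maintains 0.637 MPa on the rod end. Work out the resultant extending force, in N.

Cap-side area A_cap = π/4 × (225 mm)² = 39760 mm^2
Rod-side annular area A_ann = π/4 × (225² − 129²) = 26690 mm^2
Net thrust = P_cap·A_cap − P_rod·A_ann = 8.509e5 N − 17000 N

F ≈ 8.34e5 N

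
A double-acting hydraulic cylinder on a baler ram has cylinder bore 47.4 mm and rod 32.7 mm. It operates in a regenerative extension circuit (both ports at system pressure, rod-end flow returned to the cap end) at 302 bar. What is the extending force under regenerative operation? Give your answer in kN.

With equal pressure on both faces, forces on the annular region cancel; the net push is pressure × rod cross-section.
Rod cross-section A_rod = π/4 × (32.7 mm)² = 839.8 mm^2
F = P × A_rod

F ≈ 25.4 kN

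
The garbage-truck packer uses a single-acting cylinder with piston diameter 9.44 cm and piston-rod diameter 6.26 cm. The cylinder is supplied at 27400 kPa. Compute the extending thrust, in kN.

F ≈ 192 kN

Cap-side area A_cap = π/4 × (9.44 cm)² = 69.99 cm^2
F = P × A_cap = 27400 kPa × A_cap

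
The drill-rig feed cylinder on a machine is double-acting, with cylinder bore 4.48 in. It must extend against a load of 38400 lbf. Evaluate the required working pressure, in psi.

Cap-side area A_cap = π/4 × (4.48 in)² = 15.76 in^2
P = F / A = 38400 lbf / A

P ≈ 2440 psi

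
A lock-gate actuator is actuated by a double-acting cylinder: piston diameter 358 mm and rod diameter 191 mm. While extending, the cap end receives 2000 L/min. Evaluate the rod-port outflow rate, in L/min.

Cap-side area A_cap = π/4 × (358 mm)² = 1.007e5 mm^2
Rod-side annular area A_ann = π/4 × (358² − 191²) = 72010 mm^2
Piston speed v = Q_in/A_cap; rod-end outflow Q_out = v × A_ann = Q_in × A_ann/A_cap.

Q_out ≈ 1430 L/min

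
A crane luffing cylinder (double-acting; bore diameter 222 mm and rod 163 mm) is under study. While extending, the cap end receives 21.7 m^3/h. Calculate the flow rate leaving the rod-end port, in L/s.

Cap-side area A_cap = π/4 × (222 mm)² = 38710 mm^2
Rod-side annular area A_ann = π/4 × (222² − 163²) = 17840 mm^2
Piston speed v = Q_in/A_cap; rod-end outflow Q_out = v × A_ann = Q_in × A_ann/A_cap.

Q_out ≈ 2.78 L/s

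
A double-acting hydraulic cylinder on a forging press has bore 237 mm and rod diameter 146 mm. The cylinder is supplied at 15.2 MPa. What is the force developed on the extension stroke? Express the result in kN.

F ≈ 671 kN

Cap-side area A_cap = π/4 × (237 mm)² = 44120 mm^2
F = P × A_cap = 15.2 MPa × A_cap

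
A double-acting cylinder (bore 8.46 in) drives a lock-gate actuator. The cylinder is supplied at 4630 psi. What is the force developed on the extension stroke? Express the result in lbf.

F ≈ 2.60e5 lbf

Cap-side area A_cap = π/4 × (8.46 in)² = 56.21 in^2
F = P × A_cap = 4630 psi × A_cap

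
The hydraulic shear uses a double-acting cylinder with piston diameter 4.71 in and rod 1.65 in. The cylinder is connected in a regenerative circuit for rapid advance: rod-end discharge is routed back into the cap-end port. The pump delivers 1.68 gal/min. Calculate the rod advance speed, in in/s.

v ≈ 3.02 in/s

In regeneration the rod-end outflow joins the pump flow into the cap end, so the net volume the pump must supply per unit advance equals the rod cross-section area.
Rod cross-section A_rod = π/4 × (1.65 in)² = 2.138 in^2
v = Q_pump / A_rod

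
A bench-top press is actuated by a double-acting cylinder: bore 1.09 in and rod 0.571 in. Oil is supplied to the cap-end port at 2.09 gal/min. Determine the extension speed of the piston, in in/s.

v ≈ 8.62 in/s

Cap-side area A_cap = π/4 × (1.09 in)² = 0.9331 in^2
v = Q / A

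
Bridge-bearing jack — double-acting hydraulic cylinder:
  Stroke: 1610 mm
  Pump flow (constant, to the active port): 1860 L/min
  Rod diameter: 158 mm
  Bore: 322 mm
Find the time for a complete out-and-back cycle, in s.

Cap-side area A_cap = π/4 × (322 mm)² = 81430 mm^2
Rod-side annular area A_ann = π/4 × (322² − 158²) = 61830 mm^2
t_ext = A_cap·L/Q = 4.229 s
t_ret = A_ann·L/Q = 3.211 s
t_cycle = t_ext + t_ret

t ≈ 7.44 s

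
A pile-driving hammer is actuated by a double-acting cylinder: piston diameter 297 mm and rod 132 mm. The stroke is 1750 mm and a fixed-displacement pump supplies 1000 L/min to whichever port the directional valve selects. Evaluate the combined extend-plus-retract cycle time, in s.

t ≈ 13.1 s

Cap-side area A_cap = π/4 × (297 mm)² = 69280 mm^2
Rod-side annular area A_ann = π/4 × (297² − 132²) = 55590 mm^2
t_ext = A_cap·L/Q = 7.274 s
t_ret = A_ann·L/Q = 5.837 s
t_cycle = t_ext + t_ret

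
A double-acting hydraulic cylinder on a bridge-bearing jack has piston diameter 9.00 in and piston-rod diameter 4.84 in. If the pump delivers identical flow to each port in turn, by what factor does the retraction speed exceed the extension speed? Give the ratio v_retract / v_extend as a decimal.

Cap-side area A_cap = π/4 × (9.00 in)² = 63.62 in^2
Rod-side annular area A_ann = π/4 × (9.00² − 4.84²) = 45.22 in^2
For equal Q, v ∝ 1/A, so v_ret/v_ext = A_cap/A_ann.

v_ret/v_ext ≈ 1.41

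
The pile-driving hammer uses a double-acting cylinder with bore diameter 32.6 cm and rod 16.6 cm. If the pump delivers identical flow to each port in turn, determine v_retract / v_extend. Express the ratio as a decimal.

Cap-side area A_cap = π/4 × (32.6 cm)² = 834.7 cm^2
Rod-side annular area A_ann = π/4 × (32.6² − 16.6²) = 618.3 cm^2
For equal Q, v ∝ 1/A, so v_ret/v_ext = A_cap/A_ann.

v_ret/v_ext ≈ 1.35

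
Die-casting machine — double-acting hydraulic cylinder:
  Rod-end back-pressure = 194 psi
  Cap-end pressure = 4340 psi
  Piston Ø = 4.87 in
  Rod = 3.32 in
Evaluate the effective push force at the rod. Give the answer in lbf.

F ≈ 78900 lbf

Cap-side area A_cap = π/4 × (4.87 in)² = 18.63 in^2
Rod-side annular area A_ann = π/4 × (4.87² − 3.32²) = 9.970 in^2
Net thrust = P_cap·A_cap − P_rod·A_ann = 80840 lbf − 1934 lbf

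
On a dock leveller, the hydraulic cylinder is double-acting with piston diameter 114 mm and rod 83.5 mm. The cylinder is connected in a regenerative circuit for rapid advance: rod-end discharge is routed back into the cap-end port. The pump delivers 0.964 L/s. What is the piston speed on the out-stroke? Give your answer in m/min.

In regeneration the rod-end outflow joins the pump flow into the cap end, so the net volume the pump must supply per unit advance equals the rod cross-section area.
Rod cross-section A_rod = π/4 × (83.5 mm)² = 5476 mm^2
v = Q_pump / A_rod

v ≈ 10.6 m/min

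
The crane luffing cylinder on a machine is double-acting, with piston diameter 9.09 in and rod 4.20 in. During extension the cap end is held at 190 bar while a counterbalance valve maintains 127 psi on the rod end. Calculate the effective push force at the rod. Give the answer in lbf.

Cap-side area A_cap = π/4 × (9.09 in)² = 64.90 in^2
Rod-side annular area A_ann = π/4 × (9.09² − 4.20²) = 51.04 in^2
Net thrust = P_cap·A_cap − P_rod·A_ann = 1.788e5 lbf − 6482 lbf

F ≈ 1.72e5 lbf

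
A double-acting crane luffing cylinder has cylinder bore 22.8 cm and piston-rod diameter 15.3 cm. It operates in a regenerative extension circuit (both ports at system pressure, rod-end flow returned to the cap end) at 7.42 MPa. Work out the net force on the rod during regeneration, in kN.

With equal pressure on both faces, forces on the annular region cancel; the net push is pressure × rod cross-section.
Rod cross-section A_rod = π/4 × (15.3 cm)² = 183.9 cm^2
F = P × A_rod

F ≈ 136 kN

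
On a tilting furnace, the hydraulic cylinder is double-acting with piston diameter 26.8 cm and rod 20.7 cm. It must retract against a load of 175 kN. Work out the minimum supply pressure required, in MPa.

P ≈ 7.69 MPa

Rod-side annular area A_ann = π/4 × (26.8² − 20.7²) = 227.6 cm^2
Retraction: pressure acts on the annular area.
P = F / A = 175 kN / A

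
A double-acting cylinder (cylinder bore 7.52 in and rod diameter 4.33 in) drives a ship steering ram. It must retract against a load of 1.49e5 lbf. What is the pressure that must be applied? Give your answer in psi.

P ≈ 5020 psi

Rod-side annular area A_ann = π/4 × (7.52² − 4.33²) = 29.69 in^2
Retraction: pressure acts on the annular area.
P = F / A = 1.49e5 lbf / A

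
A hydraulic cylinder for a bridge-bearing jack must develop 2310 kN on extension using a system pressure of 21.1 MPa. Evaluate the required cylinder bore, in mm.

D ≈ 373 mm

Extension force acts on the full piston face: F = P × (π/4)D².
D = √(4F / (πP)) = √(4 × 2310 kN / (π × 21.1 MPa))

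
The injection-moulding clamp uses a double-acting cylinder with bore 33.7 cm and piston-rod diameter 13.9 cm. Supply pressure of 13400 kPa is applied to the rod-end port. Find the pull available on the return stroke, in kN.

F ≈ 992 kN

Rod-side annular area A_ann = π/4 × (33.7² − 13.9²) = 740.2 cm^2
On retraction the pressure acts on the annular area (bore minus rod).
F = P × A_ann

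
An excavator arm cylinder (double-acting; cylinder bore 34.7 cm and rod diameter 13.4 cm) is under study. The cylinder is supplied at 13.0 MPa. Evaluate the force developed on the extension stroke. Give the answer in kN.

F ≈ 1230 kN

Cap-side area A_cap = π/4 × (34.7 cm)² = 945.7 cm^2
F = P × A_cap = 13.0 MPa × A_cap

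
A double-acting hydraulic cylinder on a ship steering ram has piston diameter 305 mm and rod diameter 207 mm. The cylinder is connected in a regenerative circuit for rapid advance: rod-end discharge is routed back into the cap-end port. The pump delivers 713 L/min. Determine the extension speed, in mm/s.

In regeneration the rod-end outflow joins the pump flow into the cap end, so the net volume the pump must supply per unit advance equals the rod cross-section area.
Rod cross-section A_rod = π/4 × (207 mm)² = 33650 mm^2
v = Q_pump / A_rod

v ≈ 353 mm/s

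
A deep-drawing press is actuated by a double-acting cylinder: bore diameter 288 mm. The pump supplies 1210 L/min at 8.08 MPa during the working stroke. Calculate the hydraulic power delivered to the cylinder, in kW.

Hydraulic power = P × Q

W ≈ 163 kW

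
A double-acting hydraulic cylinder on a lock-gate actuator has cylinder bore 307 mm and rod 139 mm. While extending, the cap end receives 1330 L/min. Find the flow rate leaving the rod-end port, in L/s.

Cap-side area A_cap = π/4 × (307 mm)² = 74020 mm^2
Rod-side annular area A_ann = π/4 × (307² − 139²) = 58850 mm^2
Piston speed v = Q_in/A_cap; rod-end outflow Q_out = v × A_ann = Q_in × A_ann/A_cap.

Q_out ≈ 17.6 L/s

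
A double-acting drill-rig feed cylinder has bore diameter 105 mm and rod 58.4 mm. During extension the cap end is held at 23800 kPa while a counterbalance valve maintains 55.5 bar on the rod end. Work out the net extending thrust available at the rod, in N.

Cap-side area A_cap = π/4 × (105 mm)² = 8659 mm^2
Rod-side annular area A_ann = π/4 × (105² − 58.4²) = 5980 mm^2
Net thrust = P_cap·A_cap − P_rod·A_ann = 2.061e5 N − 33190 N

F ≈ 1.73e5 N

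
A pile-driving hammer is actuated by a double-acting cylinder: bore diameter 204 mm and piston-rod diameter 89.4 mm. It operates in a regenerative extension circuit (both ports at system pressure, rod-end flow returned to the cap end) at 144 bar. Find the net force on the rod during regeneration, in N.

F ≈ 90400 N

With equal pressure on both faces, forces on the annular region cancel; the net push is pressure × rod cross-section.
Rod cross-section A_rod = π/4 × (89.4 mm)² = 6277 mm^2
F = P × A_rod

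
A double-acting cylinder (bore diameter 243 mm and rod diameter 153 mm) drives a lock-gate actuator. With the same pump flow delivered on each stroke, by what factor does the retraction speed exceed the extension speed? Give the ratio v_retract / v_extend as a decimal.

v_ret/v_ext ≈ 1.66

Cap-side area A_cap = π/4 × (243 mm)² = 46380 mm^2
Rod-side annular area A_ann = π/4 × (243² − 153²) = 27990 mm^2
For equal Q, v ∝ 1/A, so v_ret/v_ext = A_cap/A_ann.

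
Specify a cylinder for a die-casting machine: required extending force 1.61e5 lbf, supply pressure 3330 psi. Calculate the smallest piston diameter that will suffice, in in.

D ≈ 7.85 in

Extension force acts on the full piston face: F = P × (π/4)D².
D = √(4F / (πP)) = √(4 × 1.61e5 lbf / (π × 3330 psi))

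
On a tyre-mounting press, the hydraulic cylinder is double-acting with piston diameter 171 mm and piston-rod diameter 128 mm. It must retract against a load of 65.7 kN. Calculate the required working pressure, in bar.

Rod-side annular area A_ann = π/4 × (171² − 128²) = 10100 mm^2
Retraction: pressure acts on the annular area.
P = F / A = 65.7 kN / A

P ≈ 65.1 bar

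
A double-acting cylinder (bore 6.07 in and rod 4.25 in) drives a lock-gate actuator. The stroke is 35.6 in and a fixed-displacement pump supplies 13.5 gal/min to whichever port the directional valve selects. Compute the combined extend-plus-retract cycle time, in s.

Cap-side area A_cap = π/4 × (6.07 in)² = 28.94 in^2
Rod-side annular area A_ann = π/4 × (6.07² − 4.25²) = 14.75 in^2
t_ext = A_cap·L/Q = 19.82 s
t_ret = A_ann·L/Q = 10.10 s
t_cycle = t_ext + t_ret

t ≈ 29.9 s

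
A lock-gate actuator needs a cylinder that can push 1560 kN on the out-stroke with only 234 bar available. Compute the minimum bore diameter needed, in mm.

D ≈ 291 mm

Extension force acts on the full piston face: F = P × (π/4)D².
D = √(4F / (πP)) = √(4 × 1560 kN / (π × 234 bar))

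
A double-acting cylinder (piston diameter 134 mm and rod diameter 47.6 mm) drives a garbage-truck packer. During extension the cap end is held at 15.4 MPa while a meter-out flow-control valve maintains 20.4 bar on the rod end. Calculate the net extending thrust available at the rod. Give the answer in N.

F ≈ 1.92e5 N

Cap-side area A_cap = π/4 × (134 mm)² = 14100 mm^2
Rod-side annular area A_ann = π/4 × (134² − 47.6²) = 12320 mm^2
Net thrust = P_cap·A_cap − P_rod·A_ann = 2.172e5 N − 25140 N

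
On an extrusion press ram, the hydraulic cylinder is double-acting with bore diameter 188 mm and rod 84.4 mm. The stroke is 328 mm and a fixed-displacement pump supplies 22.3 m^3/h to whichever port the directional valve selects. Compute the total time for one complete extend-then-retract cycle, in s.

t ≈ 2.64 s

Cap-side area A_cap = π/4 × (188 mm)² = 27760 mm^2
Rod-side annular area A_ann = π/4 × (188² − 84.4²) = 22160 mm^2
t_ext = A_cap·L/Q = 1.470 s
t_ret = A_ann·L/Q = 1.174 s
t_cycle = t_ext + t_ret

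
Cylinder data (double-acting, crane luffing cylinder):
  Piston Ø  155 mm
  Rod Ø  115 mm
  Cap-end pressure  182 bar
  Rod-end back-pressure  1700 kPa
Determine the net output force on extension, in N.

F ≈ 3.29e5 N

Cap-side area A_cap = π/4 × (155 mm)² = 18870 mm^2
Rod-side annular area A_ann = π/4 × (155² − 115²) = 8482 mm^2
Net thrust = P_cap·A_cap − P_rod·A_ann = 3.434e5 N − 14420 N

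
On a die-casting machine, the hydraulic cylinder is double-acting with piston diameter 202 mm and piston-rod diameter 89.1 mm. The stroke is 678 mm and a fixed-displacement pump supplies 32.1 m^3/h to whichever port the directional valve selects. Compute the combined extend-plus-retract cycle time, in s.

Cap-side area A_cap = π/4 × (202 mm)² = 32050 mm^2
Rod-side annular area A_ann = π/4 × (202² − 89.1²) = 25810 mm^2
t_ext = A_cap·L/Q = 2.437 s
t_ret = A_ann·L/Q = 1.963 s
t_cycle = t_ext + t_ret

t ≈ 4.40 s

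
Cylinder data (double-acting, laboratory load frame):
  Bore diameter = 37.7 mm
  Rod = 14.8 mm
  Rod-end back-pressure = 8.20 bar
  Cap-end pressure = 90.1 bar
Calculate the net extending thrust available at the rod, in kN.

F ≈ 9.28 kN

Cap-side area A_cap = π/4 × (37.7 mm)² = 1116 mm^2
Rod-side annular area A_ann = π/4 × (37.7² − 14.8²) = 944.2 mm^2
Net thrust = P_cap·A_cap − P_rod·A_ann = 10.06 kN − 0.7743 kN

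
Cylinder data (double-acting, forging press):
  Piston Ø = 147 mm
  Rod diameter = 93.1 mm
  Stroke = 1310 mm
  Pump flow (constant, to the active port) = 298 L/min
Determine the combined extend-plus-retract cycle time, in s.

Cap-side area A_cap = π/4 × (147 mm)² = 16970 mm^2
Rod-side annular area A_ann = π/4 × (147² − 93.1²) = 10160 mm^2
t_ext = A_cap·L/Q = 4.476 s
t_ret = A_ann·L/Q = 2.681 s
t_cycle = t_ext + t_ret

t ≈ 7.16 s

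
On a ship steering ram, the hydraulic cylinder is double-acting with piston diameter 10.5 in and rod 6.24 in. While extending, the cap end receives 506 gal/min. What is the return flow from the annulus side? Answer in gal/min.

Cap-side area A_cap = π/4 × (10.5 in)² = 86.59 in^2
Rod-side annular area A_ann = π/4 × (10.5² − 6.24²) = 56.01 in^2
Piston speed v = Q_in/A_cap; rod-end outflow Q_out = v × A_ann = Q_in × A_ann/A_cap.

Q_out ≈ 327 gal/min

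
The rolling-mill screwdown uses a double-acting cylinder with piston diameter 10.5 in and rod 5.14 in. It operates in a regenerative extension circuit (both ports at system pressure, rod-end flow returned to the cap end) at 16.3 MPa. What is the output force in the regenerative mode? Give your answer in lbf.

With equal pressure on both faces, forces on the annular region cancel; the net push is pressure × rod cross-section.
Rod cross-section A_rod = π/4 × (5.14 in)² = 20.75 in^2
F = P × A_rod

F ≈ 49100 lbf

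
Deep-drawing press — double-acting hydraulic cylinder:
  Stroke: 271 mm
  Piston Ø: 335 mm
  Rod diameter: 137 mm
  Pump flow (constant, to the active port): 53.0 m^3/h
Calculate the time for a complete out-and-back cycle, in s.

Cap-side area A_cap = π/4 × (335 mm)² = 88140 mm^2
Rod-side annular area A_ann = π/4 × (335² − 137²) = 73400 mm^2
t_ext = A_cap·L/Q = 1.622 s
t_ret = A_ann·L/Q = 1.351 s
t_cycle = t_ext + t_ret

t ≈ 2.97 s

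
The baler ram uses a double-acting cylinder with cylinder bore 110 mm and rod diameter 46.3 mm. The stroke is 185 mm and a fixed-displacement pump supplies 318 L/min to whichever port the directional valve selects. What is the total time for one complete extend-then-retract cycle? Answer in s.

t ≈ 0.605 s

Cap-side area A_cap = π/4 × (110 mm)² = 9503 mm^2
Rod-side annular area A_ann = π/4 × (110² − 46.3²) = 7820 mm^2
t_ext = A_cap·L/Q = 0.3317 s
t_ret = A_ann·L/Q = 0.2730 s
t_cycle = t_ext + t_ret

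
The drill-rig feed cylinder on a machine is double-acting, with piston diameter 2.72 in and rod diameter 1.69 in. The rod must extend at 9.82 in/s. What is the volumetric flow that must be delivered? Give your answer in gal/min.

Q ≈ 14.8 gal/min

Cap-side area A_cap = π/4 × (2.72 in)² = 5.811 in^2
Q = A × v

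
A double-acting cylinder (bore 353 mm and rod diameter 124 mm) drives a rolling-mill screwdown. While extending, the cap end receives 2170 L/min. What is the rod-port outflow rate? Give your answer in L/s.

Cap-side area A_cap = π/4 × (353 mm)² = 97870 mm^2
Rod-side annular area A_ann = π/4 × (353² − 124²) = 85790 mm^2
Piston speed v = Q_in/A_cap; rod-end outflow Q_out = v × A_ann = Q_in × A_ann/A_cap.

Q_out ≈ 31.7 L/s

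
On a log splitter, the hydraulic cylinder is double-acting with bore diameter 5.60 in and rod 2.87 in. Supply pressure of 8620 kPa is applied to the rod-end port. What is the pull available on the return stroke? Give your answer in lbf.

F ≈ 22700 lbf

Rod-side annular area A_ann = π/4 × (5.60² − 2.87²) = 18.16 in^2
On retraction the pressure acts on the annular area (bore minus rod).
F = P × A_ann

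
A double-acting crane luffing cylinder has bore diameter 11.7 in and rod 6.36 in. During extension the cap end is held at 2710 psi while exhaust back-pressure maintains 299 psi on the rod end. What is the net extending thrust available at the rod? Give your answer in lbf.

Cap-side area A_cap = π/4 × (11.7 in)² = 107.5 in^2
Rod-side annular area A_ann = π/4 × (11.7² − 6.36²) = 75.74 in^2
Net thrust = P_cap·A_cap − P_rod·A_ann = 2.914e5 lbf − 22650 lbf

F ≈ 2.69e5 lbf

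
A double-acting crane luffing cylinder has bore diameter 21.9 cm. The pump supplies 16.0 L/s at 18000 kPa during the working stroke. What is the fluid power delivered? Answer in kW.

Hydraulic power = P × Q

W ≈ 288 kW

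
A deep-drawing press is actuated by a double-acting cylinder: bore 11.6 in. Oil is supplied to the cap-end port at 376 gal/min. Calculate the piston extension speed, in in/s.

Cap-side area A_cap = π/4 × (11.6 in)² = 105.7 in^2
v = Q / A

v ≈ 13.7 in/s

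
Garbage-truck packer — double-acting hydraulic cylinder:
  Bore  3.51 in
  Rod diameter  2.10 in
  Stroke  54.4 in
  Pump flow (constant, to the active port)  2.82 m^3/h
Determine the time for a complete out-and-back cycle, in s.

Cap-side area A_cap = π/4 × (3.51 in)² = 9.676 in^2
Rod-side annular area A_ann = π/4 × (3.51² − 2.10²) = 6.213 in^2
t_ext = A_cap·L/Q = 11.01 s
t_ret = A_ann·L/Q = 7.070 s
t_cycle = t_ext + t_ret

t ≈ 18.1 s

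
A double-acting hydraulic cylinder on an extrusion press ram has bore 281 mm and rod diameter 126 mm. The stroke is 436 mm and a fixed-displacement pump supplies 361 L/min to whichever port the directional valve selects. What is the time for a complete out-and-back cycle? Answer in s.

Cap-side area A_cap = π/4 × (281 mm)² = 62020 mm^2
Rod-side annular area A_ann = π/4 × (281² − 126²) = 49550 mm^2
t_ext = A_cap·L/Q = 4.494 s
t_ret = A_ann·L/Q = 3.590 s
t_cycle = t_ext + t_ret

t ≈ 8.08 s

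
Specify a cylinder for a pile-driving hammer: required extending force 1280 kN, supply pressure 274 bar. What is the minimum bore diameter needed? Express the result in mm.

Extension force acts on the full piston face: F = P × (π/4)D².
D = √(4F / (πP)) = √(4 × 1280 kN / (π × 274 bar))

D ≈ 244 mm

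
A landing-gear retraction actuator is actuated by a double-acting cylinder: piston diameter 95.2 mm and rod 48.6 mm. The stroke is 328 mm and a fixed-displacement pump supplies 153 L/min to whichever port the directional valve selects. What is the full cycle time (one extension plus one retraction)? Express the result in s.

Cap-side area A_cap = π/4 × (95.2 mm)² = 7118 mm^2
Rod-side annular area A_ann = π/4 × (95.2² − 48.6²) = 5263 mm^2
t_ext = A_cap·L/Q = 0.9156 s
t_ret = A_ann·L/Q = 0.6770 s
t_cycle = t_ext + t_ret

t ≈ 1.59 s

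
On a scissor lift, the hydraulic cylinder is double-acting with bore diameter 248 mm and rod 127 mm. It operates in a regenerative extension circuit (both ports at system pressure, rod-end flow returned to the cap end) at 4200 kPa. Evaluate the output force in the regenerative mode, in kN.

F ≈ 53.2 kN

With equal pressure on both faces, forces on the annular region cancel; the net push is pressure × rod cross-section.
Rod cross-section A_rod = π/4 × (127 mm)² = 12670 mm^2
F = P × A_rod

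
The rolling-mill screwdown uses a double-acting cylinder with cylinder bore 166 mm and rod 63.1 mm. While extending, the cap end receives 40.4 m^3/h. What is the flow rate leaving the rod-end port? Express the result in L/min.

Cap-side area A_cap = π/4 × (166 mm)² = 21640 mm^2
Rod-side annular area A_ann = π/4 × (166² − 63.1²) = 18520 mm^2
Piston speed v = Q_in/A_cap; rod-end outflow Q_out = v × A_ann = Q_in × A_ann/A_cap.

Q_out ≈ 576 L/min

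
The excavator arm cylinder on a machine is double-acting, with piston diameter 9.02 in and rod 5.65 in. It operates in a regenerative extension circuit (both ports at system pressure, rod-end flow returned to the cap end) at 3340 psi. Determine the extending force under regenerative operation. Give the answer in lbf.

F ≈ 83700 lbf

With equal pressure on both faces, forces on the annular region cancel; the net push is pressure × rod cross-section.
Rod cross-section A_rod = π/4 × (5.65 in)² = 25.07 in^2
F = P × A_rod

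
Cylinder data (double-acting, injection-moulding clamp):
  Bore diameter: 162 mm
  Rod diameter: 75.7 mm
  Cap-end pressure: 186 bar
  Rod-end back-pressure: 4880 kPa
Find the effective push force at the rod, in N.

F ≈ 3.05e5 N

Cap-side area A_cap = π/4 × (162 mm)² = 20610 mm^2
Rod-side annular area A_ann = π/4 × (162² − 75.7²) = 16110 mm^2
Net thrust = P_cap·A_cap − P_rod·A_ann = 3.834e5 N − 78620 N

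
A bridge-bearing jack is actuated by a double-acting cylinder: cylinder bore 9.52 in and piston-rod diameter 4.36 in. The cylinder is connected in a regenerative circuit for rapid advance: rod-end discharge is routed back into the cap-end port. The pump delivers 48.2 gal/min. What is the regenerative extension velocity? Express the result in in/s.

v ≈ 12.4 in/s

In regeneration the rod-end outflow joins the pump flow into the cap end, so the net volume the pump must supply per unit advance equals the rod cross-section area.
Rod cross-section A_rod = π/4 × (4.36 in)² = 14.93 in^2
v = Q_pump / A_rod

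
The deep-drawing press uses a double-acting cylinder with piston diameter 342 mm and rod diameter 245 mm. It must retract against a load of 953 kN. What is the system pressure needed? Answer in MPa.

P ≈ 21.3 MPa

Rod-side annular area A_ann = π/4 × (342² − 245²) = 44720 mm^2
Retraction: pressure acts on the annular area.
P = F / A = 953 kN / A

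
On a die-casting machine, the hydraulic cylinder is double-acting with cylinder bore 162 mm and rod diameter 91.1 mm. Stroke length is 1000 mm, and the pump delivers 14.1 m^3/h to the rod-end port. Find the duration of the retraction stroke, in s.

t ≈ 3.60 s

Rod-side annular area A_ann = π/4 × (162² − 91.1²) = 14090 mm^2
Swept volume V = A × L; t = V / Q = A·L / Q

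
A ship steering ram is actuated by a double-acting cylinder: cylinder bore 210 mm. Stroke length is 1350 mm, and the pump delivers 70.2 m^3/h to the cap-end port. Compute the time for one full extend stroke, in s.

Cap-side area A_cap = π/4 × (210 mm)² = 34640 mm^2
Swept volume V = A × L; t = V / Q = A·L / Q

t ≈ 2.40 s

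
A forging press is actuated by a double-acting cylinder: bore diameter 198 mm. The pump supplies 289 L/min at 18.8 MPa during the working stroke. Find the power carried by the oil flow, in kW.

Hydraulic power = P × Q

W ≈ 90.6 kW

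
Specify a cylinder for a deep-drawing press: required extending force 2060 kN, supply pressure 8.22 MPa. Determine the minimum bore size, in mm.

D ≈ 565 mm

Extension force acts on the full piston face: F = P × (π/4)D².
D = √(4F / (πP)) = √(4 × 2060 kN / (π × 8.22 MPa))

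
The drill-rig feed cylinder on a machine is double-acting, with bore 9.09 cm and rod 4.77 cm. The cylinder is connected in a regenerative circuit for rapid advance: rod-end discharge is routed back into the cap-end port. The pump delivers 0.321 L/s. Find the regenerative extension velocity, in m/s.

v ≈ 0.180 m/s

In regeneration the rod-end outflow joins the pump flow into the cap end, so the net volume the pump must supply per unit advance equals the rod cross-section area.
Rod cross-section A_rod = π/4 × (4.77 cm)² = 17.87 cm^2
v = Q_pump / A_rod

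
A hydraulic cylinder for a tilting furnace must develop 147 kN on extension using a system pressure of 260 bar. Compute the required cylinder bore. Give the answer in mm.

D ≈ 84.8 mm

Extension force acts on the full piston face: F = P × (π/4)D².
D = √(4F / (πP)) = √(4 × 147 kN / (π × 260 bar))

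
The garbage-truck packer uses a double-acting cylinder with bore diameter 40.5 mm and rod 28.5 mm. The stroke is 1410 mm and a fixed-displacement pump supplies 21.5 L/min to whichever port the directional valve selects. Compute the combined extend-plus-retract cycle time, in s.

Cap-side area A_cap = π/4 × (40.5 mm)² = 1288 mm^2
Rod-side annular area A_ann = π/4 × (40.5² − 28.5²) = 650.3 mm^2
t_ext = A_cap·L/Q = 5.069 s
t_ret = A_ann·L/Q = 2.559 s
t_cycle = t_ext + t_ret

t ≈ 7.63 s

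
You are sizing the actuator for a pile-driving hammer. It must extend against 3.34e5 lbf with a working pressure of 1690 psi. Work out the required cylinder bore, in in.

Extension force acts on the full piston face: F = P × (π/4)D².
D = √(4F / (πP)) = √(4 × 3.34e5 lbf / (π × 1690 psi))

D ≈ 15.9 in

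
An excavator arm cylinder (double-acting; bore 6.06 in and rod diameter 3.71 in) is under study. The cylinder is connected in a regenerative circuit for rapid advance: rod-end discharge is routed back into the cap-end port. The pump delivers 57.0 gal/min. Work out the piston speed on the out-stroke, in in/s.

In regeneration the rod-end outflow joins the pump flow into the cap end, so the net volume the pump must supply per unit advance equals the rod cross-section area.
Rod cross-section A_rod = π/4 × (3.71 in)² = 10.81 in^2
v = Q_pump / A_rod

v ≈ 20.3 in/s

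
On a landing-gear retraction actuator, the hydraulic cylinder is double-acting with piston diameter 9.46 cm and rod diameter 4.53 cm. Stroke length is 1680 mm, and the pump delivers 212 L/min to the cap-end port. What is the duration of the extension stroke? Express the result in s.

Cap-side area A_cap = π/4 × (9.46 cm)² = 70.29 cm^2
Swept volume V = A × L; t = V / Q = A·L / Q

t ≈ 3.34 s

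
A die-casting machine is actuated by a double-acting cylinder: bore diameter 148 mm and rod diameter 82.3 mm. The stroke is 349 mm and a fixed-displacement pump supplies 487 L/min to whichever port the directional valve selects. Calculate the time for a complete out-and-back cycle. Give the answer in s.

t ≈ 1.25 s

Cap-side area A_cap = π/4 × (148 mm)² = 17200 mm^2
Rod-side annular area A_ann = π/4 × (148² − 82.3²) = 11880 mm^2
t_ext = A_cap·L/Q = 0.7397 s
t_ret = A_ann·L/Q = 0.5110 s
t_cycle = t_ext + t_ret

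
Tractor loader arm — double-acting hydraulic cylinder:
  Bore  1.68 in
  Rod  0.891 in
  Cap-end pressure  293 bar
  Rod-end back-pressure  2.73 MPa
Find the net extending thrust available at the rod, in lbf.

Cap-side area A_cap = π/4 × (1.68 in)² = 2.217 in^2
Rod-side annular area A_ann = π/4 × (1.68² − 0.891²) = 1.593 in^2
Net thrust = P_cap·A_cap − P_rod·A_ann = 9420 lbf − 630.8 lbf

F ≈ 8790 lbf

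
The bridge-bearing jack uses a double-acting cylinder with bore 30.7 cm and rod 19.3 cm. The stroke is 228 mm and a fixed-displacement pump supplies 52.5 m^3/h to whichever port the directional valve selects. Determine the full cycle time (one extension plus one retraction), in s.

Cap-side area A_cap = π/4 × (30.7 cm)² = 740.2 cm^2
Rod-side annular area A_ann = π/4 × (30.7² − 19.3²) = 447.7 cm^2
t_ext = A_cap·L/Q = 1.157 s
t_ret = A_ann·L/Q = 0.6999 s
t_cycle = t_ext + t_ret

t ≈ 1.86 s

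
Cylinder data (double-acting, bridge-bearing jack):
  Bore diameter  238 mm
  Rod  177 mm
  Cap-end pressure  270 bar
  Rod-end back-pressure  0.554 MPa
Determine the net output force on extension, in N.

F ≈ 1.19e6 N

Cap-side area A_cap = π/4 × (238 mm)² = 44490 mm^2
Rod-side annular area A_ann = π/4 × (238² − 177²) = 19880 mm^2
Net thrust = P_cap·A_cap − P_rod·A_ann = 1.201e6 N − 11010 N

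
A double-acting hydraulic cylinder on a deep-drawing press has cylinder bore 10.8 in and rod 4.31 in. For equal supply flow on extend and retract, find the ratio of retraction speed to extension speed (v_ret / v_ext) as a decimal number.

Cap-side area A_cap = π/4 × (10.8 in)² = 91.61 in^2
Rod-side annular area A_ann = π/4 × (10.8² − 4.31²) = 77.02 in^2
For equal Q, v ∝ 1/A, so v_ret/v_ext = A_cap/A_ann.

v_ret/v_ext ≈ 1.19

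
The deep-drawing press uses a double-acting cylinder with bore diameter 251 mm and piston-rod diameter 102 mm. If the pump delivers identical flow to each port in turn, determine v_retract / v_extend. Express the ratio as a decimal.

v_ret/v_ext ≈ 1.20

Cap-side area A_cap = π/4 × (251 mm)² = 49480 mm^2
Rod-side annular area A_ann = π/4 × (251² − 102²) = 41310 mm^2
For equal Q, v ∝ 1/A, so v_ret/v_ext = A_cap/A_ann.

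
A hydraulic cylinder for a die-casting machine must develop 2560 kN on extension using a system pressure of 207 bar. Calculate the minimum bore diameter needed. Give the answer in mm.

Extension force acts on the full piston face: F = P × (π/4)D².
D = √(4F / (πP)) = √(4 × 2560 kN / (π × 207 bar))

D ≈ 397 mm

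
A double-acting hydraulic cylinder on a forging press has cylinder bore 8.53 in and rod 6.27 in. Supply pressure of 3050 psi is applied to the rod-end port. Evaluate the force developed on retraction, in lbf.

F ≈ 80100 lbf

Rod-side annular area A_ann = π/4 × (8.53² − 6.27²) = 26.27 in^2
On retraction the pressure acts on the annular area (bore minus rod).
F = P × A_ann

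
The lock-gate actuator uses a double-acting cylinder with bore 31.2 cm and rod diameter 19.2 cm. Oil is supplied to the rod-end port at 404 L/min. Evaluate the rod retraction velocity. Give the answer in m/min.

Rod-side annular area A_ann = π/4 × (31.2² − 19.2²) = 475.0 cm^2
Flow into the rod-end port fills the annular volume.
v = Q / A

v ≈ 8.51 m/min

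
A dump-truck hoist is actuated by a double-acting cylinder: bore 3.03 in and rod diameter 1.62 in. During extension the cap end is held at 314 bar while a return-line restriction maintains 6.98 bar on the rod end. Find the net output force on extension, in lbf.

F ≈ 32300 lbf

Cap-side area A_cap = π/4 × (3.03 in)² = 7.211 in^2
Rod-side annular area A_ann = π/4 × (3.03² − 1.62²) = 5.149 in^2
Net thrust = P_cap·A_cap − P_rod·A_ann = 32840 lbf − 521.3 lbf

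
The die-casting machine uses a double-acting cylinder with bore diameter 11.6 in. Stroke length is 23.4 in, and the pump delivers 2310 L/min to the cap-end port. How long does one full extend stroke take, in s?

t ≈ 1.05 s

Cap-side area A_cap = π/4 × (11.6 in)² = 105.7 in^2
Swept volume V = A × L; t = V / Q = A·L / Q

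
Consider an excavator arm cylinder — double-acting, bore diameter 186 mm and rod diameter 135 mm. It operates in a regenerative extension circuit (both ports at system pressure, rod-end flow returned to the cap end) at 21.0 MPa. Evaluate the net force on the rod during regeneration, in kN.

With equal pressure on both faces, forces on the annular region cancel; the net push is pressure × rod cross-section.
Rod cross-section A_rod = π/4 × (135 mm)² = 14310 mm^2
F = P × A_rod

F ≈ 301 kN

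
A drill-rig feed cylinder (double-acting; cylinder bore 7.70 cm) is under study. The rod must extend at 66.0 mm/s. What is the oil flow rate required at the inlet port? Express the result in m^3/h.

Cap-side area A_cap = π/4 × (7.70 cm)² = 46.57 cm^2
Q = A × v

Q ≈ 1.11 m^3/h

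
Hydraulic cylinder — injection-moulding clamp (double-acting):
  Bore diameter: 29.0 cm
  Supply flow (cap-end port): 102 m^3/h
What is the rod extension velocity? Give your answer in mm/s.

Cap-side area A_cap = π/4 × (29.0 cm)² = 660.5 cm^2
v = Q / A

v ≈ 429 mm/s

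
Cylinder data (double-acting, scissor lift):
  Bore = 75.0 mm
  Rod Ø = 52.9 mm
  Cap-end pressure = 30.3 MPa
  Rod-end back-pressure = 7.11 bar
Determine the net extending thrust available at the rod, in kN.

Cap-side area A_cap = π/4 × (75.0 mm)² = 4418 mm^2
Rod-side annular area A_ann = π/4 × (75.0² − 52.9²) = 2220 mm^2
Net thrust = P_cap·A_cap − P_rod·A_ann = 133.9 kN − 1.578 kN

F ≈ 132 kN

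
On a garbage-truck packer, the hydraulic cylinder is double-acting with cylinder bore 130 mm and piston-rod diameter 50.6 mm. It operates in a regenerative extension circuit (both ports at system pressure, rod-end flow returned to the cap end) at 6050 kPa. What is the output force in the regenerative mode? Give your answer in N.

With equal pressure on both faces, forces on the annular region cancel; the net push is pressure × rod cross-section.
Rod cross-section A_rod = π/4 × (50.6 mm)² = 2011 mm^2
F = P × A_rod

F ≈ 12200 N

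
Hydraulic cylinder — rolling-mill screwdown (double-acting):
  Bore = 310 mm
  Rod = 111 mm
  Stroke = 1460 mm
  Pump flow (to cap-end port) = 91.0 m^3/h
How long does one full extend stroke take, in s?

Cap-side area A_cap = π/4 × (310 mm)² = 75480 mm^2
Swept volume V = A × L; t = V / Q = A·L / Q

t ≈ 4.36 s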